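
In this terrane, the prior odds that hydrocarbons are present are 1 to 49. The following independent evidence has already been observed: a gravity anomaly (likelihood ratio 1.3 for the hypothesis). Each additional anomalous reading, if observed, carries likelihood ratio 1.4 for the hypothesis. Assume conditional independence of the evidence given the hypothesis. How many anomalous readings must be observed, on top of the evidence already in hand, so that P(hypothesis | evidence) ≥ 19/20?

Prior odds = 1/49.
Bayes factor of the evidence already in hand = 1.3.
Odds after that evidence = (1/49) × 1.3 = 13/490.
Target odds = 0.95/0.05 = 19.
Need 1.4ⁿ ≥ 19 ÷ (13/490) = 9310/13.
1.4¹⁹ ≈597.63 falls short of 9310/13 but 1.4²⁰ ≈836.683 reaches it, so n = 20.

20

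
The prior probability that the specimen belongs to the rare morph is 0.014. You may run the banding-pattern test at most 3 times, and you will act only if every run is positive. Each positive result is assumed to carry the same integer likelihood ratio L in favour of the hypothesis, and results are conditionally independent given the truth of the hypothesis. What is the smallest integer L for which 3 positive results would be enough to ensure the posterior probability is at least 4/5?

7

Prior odds = 0.014/0.986 = 7/493.
Target odds = 0.8/0.2 = 4.
Need L³ ≥ 4 ÷ (7/493) = 1972/7.
6³ = 216 < 1972/7 ≤ 343 = 7³, so L = 7.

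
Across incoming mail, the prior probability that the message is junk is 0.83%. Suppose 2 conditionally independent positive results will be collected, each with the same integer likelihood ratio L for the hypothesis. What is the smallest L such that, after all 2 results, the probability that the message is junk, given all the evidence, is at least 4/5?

Prior odds = 0.0083/0.9917 = 83/9917.
Target odds = 0.8/0.2 = 4.
Need L² ≥ 4 ÷ (83/9917) = 39668/83.
21² = 441 < 39668/83 ≤ 484 = 22², so L = 22.

22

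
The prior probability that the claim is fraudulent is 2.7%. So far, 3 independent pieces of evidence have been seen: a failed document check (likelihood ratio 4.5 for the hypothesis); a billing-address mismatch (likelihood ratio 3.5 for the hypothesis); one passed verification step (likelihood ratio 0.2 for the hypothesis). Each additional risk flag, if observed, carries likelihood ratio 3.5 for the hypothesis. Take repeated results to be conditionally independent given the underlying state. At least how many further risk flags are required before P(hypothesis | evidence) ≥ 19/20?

5

Prior odds = 0.027/0.973 = 27/973.
Combined Bayes factor of the evidence already in hand = 4.5 × 3.5 × 0.2 = 3.15.
Odds after that evidence = (27/973) × 3.15 = 243/2780.
Target odds = 0.95/0.05 = 19.
Need 3.5ⁿ ≥ 19 ÷ (243/2780) = 52820/243.
3.5⁴ = 150.0625 falls short of 52820/243 but 3.5⁵ = 525.21875 reaches it, so n = 5.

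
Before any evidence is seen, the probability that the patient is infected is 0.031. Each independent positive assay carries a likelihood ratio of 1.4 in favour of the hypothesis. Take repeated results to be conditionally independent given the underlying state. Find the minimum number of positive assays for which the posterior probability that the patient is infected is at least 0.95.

Prior odds = 0.031/0.969 = 31/969.
Likelihood ratio per positive assay = 1.4.
Target posterior odds = 0.95/0.05 = 19.
Need (31/969) × 1.4ⁿ ≥ 19, i.e. 1.4ⁿ ≥ 18411/31.
1.4¹⁸ ≈426.879 falls short of 18411/31 but 1.4¹⁹ ≈597.63 reaches it, so n = 19.

19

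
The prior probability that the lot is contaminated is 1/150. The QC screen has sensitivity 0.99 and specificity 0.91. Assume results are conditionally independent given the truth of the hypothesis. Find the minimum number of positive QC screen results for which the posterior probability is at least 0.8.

Prior odds: (1/150) ÷ (149/150) = 1/149.
False-positive rate = 1 − 0.91 = 0.09; likelihood ratio of a positive = 0.99/0.09 = 11.
Target odds: 0.8 ÷ 0.2 = 4.
Need (1/149) × 11ⁿ ≥ 4, i.e. 11ⁿ ≥ 596.
11² = 121 falls short of 596 but 11³ = 1331 reaches it, so n = 3.

3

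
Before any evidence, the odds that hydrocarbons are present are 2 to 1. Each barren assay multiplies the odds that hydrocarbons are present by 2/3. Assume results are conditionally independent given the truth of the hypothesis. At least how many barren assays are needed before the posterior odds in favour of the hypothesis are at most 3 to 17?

Prior odds = 2.
Likelihood ratio per barren assay = 2/3.
Target odds = 3/17.
Require (2/3)ⁿ ≤ 3/17 ÷ 2 = 3/34.
(2/3)⁵ = 32/243 is still above 3/34 but (2/3)⁶ = 64/729 is at or below it, so n = 6.

6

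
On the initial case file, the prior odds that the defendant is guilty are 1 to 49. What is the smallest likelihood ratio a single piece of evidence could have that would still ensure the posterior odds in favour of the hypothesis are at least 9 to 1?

441

Prior odds = 1/49.
Target odds = 9.
Required Bayes factor = 9 ÷ (1/49) = 441.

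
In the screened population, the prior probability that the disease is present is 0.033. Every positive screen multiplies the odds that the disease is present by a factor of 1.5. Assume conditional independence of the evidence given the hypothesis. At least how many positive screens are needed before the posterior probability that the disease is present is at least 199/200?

Prior odds: 0.033 ÷ 0.967 = 33/967.
Likelihood ratio per positive screen = 1.5.
Target odds: 0.995 ÷ 0.005 = 199.
Require 1.5ⁿ ≥ 199 ÷ (33/967) = 192433/33.
1.5²¹ ≈4987.89 falls short of 192433/33 but 1.5²² ≈7481.83 reaches it, so n = 22.

22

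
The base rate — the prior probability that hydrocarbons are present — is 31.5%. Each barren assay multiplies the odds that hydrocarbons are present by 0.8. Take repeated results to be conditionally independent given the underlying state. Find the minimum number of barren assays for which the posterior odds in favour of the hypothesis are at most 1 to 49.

14

Prior odds: 0.315 ÷ 0.685 = 63/137.
Likelihood ratio per barren assay = 0.8.
Target odds = 1/49.
Need (63/137) × 0.8ⁿ ≤ 1/49, i.e. 0.8ⁿ ≤ 137/3087.
0.8¹³ ≈0.0549756 is still above 137/3087 but 0.8¹⁴ ≈0.0439805 is at or below it, so n = 14.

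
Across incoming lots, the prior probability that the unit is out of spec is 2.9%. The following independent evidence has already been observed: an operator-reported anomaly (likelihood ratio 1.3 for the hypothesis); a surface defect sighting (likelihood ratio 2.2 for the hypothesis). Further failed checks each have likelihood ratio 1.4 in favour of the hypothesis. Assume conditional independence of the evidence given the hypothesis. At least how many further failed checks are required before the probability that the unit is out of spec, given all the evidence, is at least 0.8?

12

Prior odds = 0.029/0.971 = 29/971.
Combined Bayes factor of the evidence already in hand = 1.3 × 2.2 = 2.86.
Odds after that evidence = (29/971) × 2.86 = 4147/48550.
Target odds = 0.8/0.2 = 4.
Need 1.4ⁿ ≥ 4 ÷ (4147/48550) = 194200/4147.
1.4¹¹ ≈40.4957 falls short of 194200/4147 but 1.4¹² ≈56.6939 reaches it, so n = 12.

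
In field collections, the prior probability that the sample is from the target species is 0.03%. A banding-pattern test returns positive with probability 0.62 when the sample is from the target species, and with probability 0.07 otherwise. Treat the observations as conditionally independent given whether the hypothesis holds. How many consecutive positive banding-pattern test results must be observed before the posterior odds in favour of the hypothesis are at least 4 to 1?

Prior odds: 0.0003 ÷ 0.9997 = 3/9997.
Likelihood ratio of a positive result = 0.62/0.07 = 62/7.
Target odds = 4.
Require (62/7)ⁿ ≥ 4 ÷ (3/9997) = 39988/3.
(62/7)⁴ = 14776336/2401 falls short of 39988/3 but (62/7)⁵ = 916132832/16807 reaches it, so n = 5.

5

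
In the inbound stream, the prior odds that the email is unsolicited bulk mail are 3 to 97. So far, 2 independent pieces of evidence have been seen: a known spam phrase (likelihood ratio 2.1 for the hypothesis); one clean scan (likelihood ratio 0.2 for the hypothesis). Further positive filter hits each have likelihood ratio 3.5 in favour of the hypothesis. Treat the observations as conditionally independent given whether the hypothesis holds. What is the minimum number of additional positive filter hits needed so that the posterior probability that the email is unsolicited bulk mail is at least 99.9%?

9

Prior odds = 3/97.
Combined Bayes factor of the evidence already in hand = 2.1 × 0.2 = 0.42.
Odds after that evidence = (3/97) × 0.42 = 63/4850.
Target odds = 0.999/0.001 = 999.
Need 3.5ⁿ ≥ 999 ÷ (63/4850) = 538350/7.
3.5⁸ = 5764801/256 falls short of 538350/7 but 3.5⁹ = 40353607/512 reaches it, so n = 9.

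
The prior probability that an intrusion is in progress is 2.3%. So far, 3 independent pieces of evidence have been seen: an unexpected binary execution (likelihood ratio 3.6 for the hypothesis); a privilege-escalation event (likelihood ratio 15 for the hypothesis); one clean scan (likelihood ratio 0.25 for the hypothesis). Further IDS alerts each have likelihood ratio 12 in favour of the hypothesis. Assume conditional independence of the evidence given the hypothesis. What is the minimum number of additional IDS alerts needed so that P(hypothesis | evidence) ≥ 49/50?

3

Prior odds = 0.023/0.977 = 23/977.
Combined Bayes factor of the evidence already in hand = 3.6 × 15 × 0.25 = 13.5.
Odds after that evidence = (23/977) × 13.5 = 621/1954.
Target odds = 0.98/0.02 = 49.
Need 12ⁿ ≥ 49 ÷ (621/1954) = 95746/621.
12² = 144 falls short of 95746/621 but 12³ = 1728 reaches it, so n = 3.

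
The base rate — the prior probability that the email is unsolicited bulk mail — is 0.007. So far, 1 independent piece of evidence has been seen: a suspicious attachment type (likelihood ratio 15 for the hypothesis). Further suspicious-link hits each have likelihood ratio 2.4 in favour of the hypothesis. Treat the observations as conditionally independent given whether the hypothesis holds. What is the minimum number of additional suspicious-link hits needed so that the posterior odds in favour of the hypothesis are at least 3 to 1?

Prior odds = 0.007/0.993 = 7/993.
Bayes factor of the evidence already in hand = 15.
Odds after that evidence = (7/993) × 15 = 35/331.
Target odds = 3.
Need 2.4ⁿ ≥ 3 ÷ (35/331) = 993/35.
2.4³ = 13.824 falls short of 993/35 but 2.4⁴ = 33.1776 reaches it, so n = 4.

4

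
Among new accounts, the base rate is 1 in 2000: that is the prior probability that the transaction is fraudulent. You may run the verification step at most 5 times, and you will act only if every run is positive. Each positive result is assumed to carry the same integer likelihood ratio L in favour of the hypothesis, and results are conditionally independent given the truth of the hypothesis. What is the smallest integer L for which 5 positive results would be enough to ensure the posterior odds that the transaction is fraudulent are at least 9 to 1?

8

Prior odds = 0.0005/0.9995 = 1/1999.
Target odds = 9.
Need L⁵ ≥ 9 ÷ (1/1999) = 17991.
7⁵ = 16807 < 17991 ≤ 32768 = 8⁵, so L = 8.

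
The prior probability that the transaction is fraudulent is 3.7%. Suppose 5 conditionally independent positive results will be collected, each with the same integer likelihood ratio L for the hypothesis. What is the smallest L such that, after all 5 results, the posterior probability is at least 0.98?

Prior odds = 0.037/0.963 = 37/963.
Target odds = 0.98/0.02 = 49.
Need L⁵ ≥ 49 ÷ (37/963) = 47187/37.
4⁵ = 1024 < 47187/37 ≤ 3125 = 5⁵, so L = 5.

5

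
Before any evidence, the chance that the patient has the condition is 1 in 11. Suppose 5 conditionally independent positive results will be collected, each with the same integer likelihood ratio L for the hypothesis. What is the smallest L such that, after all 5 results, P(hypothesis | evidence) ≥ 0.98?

4

Prior odds = (1/11)/(10/11) = 0.1.
Target odds = 0.98/0.02 = 49.
Need L⁵ ≥ 49 ÷ 0.1 = 490.
3⁵ = 243 < 490 ≤ 1024 = 4⁵, so L = 4.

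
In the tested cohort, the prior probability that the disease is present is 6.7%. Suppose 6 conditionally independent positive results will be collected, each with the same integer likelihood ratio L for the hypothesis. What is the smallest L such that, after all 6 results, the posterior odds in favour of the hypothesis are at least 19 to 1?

3

Prior odds = 0.067/0.933 = 67/933.
Target odds = 19.
Need L⁶ ≥ 19 ÷ (67/933) = 17727/67.
2⁶ = 64 < 17727/67 ≤ 729 = 3⁶, so L = 3.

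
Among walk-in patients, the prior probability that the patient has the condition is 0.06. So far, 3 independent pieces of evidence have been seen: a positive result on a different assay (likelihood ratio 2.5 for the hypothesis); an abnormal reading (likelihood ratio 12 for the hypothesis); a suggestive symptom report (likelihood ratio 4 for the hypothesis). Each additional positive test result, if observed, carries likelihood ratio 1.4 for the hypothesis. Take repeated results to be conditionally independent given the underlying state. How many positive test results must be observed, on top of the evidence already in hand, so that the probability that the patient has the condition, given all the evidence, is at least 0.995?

Prior odds = 0.06/0.94 = 3/47.
Combined Bayes factor of the evidence already in hand = 2.5 × 12 × 4 = 120.
Odds after that evidence = (3/47) × 120 = 360/47.
Target odds = 0.995/0.005 = 199.
Need 1.4ⁿ ≥ 199 ÷ (360/47) = 9353/360.
1.4⁹ = 40353607/1953125 falls short of 9353/360 but 1.4¹⁰ = 282475249/9765625 reaches it, so n = 10.

10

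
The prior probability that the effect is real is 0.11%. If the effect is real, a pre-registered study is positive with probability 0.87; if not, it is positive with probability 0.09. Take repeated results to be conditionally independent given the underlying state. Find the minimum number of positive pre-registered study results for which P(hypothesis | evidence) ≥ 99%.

Prior odds: 0.0011 ÷ 0.9989 = 11/9989.
Likelihood ratio of a positive = 0.87/0.09 = 29/3.
Target posterior odds = 0.99/0.01 = 99.
Require (29/3)ⁿ ≥ 99 ÷ (11/9989) = 89901.
(29/3)⁵ = 20511149/243 falls short of 89901 but (29/3)⁶ = 594823321/729 reaches it, so n = 6.

6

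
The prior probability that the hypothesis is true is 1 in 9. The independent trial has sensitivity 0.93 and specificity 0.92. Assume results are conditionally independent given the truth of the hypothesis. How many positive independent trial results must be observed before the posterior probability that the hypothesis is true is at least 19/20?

Prior odds = (1/9)/(8/9) = 0.125.
False-positive rate = 1 − 0.92 = 0.08; likelihood ratio of a positive = 0.93/0.08 = 11.625.
Target posterior odds = 0.95/0.05 = 19.
Need 0.125 × 11.625ⁿ ≥ 19, i.e. 11.625ⁿ ≥ 152.
11.625² = 135.140625 falls short of 152 but 11.625³ = 804357/512 reaches it, so n = 3.

3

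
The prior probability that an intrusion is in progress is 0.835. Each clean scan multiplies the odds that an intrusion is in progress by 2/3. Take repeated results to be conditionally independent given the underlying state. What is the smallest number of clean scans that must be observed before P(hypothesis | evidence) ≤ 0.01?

16

Prior odds: 0.835 ÷ 0.165 = 167/33.
Likelihood ratio per clean scan = 2/3.
Target odds: 0.01 ÷ 0.99 = 1/99.
Require (2/3)ⁿ ≤ 1/99 ÷ (167/33) = 1/501.
(2/3)¹⁵ = 32768/14348907 is still above 1/501 but (2/3)¹⁶ = 65536/43046721 is at or below it, so n = 16.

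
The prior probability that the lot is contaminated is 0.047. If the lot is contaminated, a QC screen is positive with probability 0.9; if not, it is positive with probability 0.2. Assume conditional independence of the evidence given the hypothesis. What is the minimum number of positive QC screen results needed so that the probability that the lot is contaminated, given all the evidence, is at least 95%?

4

Prior odds: 0.047 ÷ 0.953 = 47/953.
Likelihood ratio of a positive = 0.9/0.2 = 4.5.
Target posterior odds = 0.95/0.05 = 19.
Need (47/953) × 4.5ⁿ ≥ 19, i.e. 4.5ⁿ ≥ 18107/47.
4.5³ = 91.125 falls short of 18107/47 but 4.5⁴ = 410.0625 reaches it, so n = 4.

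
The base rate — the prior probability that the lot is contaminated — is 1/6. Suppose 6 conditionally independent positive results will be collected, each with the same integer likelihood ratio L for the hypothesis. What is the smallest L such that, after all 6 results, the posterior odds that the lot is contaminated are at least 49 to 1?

3

Prior odds = (1/6)/(5/6) = 0.2.
Target odds = 49.
Need L⁶ ≥ 49 ÷ 0.2 = 245.
2⁶ = 64 < 245 ≤ 729 = 3⁶, so L = 3.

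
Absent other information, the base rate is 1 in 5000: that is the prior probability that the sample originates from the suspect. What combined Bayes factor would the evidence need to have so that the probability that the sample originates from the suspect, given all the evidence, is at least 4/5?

19996

Prior odds = 0.0002/0.9998 = 1/4999.
Target odds = 0.8/0.2 = 4.
Required Bayes factor = 4 ÷ (1/4999) = 19996.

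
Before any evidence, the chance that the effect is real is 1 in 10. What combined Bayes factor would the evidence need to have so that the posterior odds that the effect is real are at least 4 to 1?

36

Prior odds = 0.1/0.9 = 1/9.
Target odds = 4.
Required Bayes factor = 4 ÷ (1/9) = 36.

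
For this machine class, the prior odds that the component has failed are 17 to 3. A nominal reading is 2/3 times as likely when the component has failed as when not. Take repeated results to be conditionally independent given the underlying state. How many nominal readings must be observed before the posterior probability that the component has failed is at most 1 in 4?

Prior odds = 17/3.
Likelihood ratio per nominal reading = 2/3.
Target odds: 0.25 ÷ 0.75 = 1/3.
Require (2/3)ⁿ ≤ 1/3 ÷ (17/3) = 1/17.
(2/3)⁶ = 64/729 is still above 1/17 but (2/3)⁷ = 128/2187 is at or below it, so n = 7.

7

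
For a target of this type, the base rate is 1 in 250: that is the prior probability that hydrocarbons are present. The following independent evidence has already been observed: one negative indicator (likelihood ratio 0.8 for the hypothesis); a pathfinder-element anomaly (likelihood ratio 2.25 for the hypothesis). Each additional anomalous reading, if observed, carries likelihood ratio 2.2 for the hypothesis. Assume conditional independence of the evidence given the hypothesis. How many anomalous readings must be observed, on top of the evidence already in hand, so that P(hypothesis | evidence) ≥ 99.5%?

Prior odds = 0.004/0.996 = 1/249.
Combined Bayes factor of the evidence already in hand = 0.8 × 2.25 = 1.8.
Odds after that evidence = (1/249) × 1.8 = 3/415.
Target odds = 0.995/0.005 = 199.
Need 2.2ⁿ ≥ 199 ÷ (3/415) = 82585/3.
2.2¹² ≈12855 falls short of 82585/3 but 2.2¹³ ≈28281 reaches it, so n = 13.

13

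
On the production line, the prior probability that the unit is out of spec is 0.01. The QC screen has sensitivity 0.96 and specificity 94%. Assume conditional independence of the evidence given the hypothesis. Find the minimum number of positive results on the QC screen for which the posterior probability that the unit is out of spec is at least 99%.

Prior odds: 0.01 ÷ 0.99 = 1/99.
False-positive rate = 1 − 0.94 = 0.06; likelihood ratio of a positive = 0.96/0.06 = 16.
Target odds: 0.99 ÷ 0.01 = 99.
Require 16ⁿ ≥ 99 ÷ (1/99) = 9801.
16³ = 4096 falls short of 9801 but 16⁴ = 65536 reaches it, so n = 4.

4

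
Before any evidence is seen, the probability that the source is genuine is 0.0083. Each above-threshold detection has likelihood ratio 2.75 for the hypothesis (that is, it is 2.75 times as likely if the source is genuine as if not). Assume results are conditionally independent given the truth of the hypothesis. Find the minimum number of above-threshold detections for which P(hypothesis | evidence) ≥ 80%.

Prior odds = 0.0083/0.9917 = 83/9917.
Likelihood ratio per above-threshold detection = 2.75.
Target odds: 0.8 ÷ 0.2 = 4.
Need (83/9917) × 2.75ⁿ ≥ 4, i.e. 2.75ⁿ ≥ 39668/83.
2.75⁶ = 1771561/4096 falls short of 39668/83 but 2.75⁷ = 19487171/16384 reaches it, so n = 7.

7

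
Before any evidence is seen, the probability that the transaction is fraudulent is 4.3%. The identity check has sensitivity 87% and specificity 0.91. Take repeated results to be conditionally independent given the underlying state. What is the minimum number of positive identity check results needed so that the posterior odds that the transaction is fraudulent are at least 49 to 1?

Prior odds = 0.043/0.957 = 43/957.
False-positive rate = 1 − 0.91 = 0.09; likelihood ratio of a positive = 0.87/0.09 = 29/3.
Target odds = 49.
Need (43/957) × (29/3)ⁿ ≥ 49, i.e. (29/3)ⁿ ≥ 46893/43.
(29/3)³ = 24389/27 falls short of 46893/43 but (29/3)⁴ = 707281/81 reaches it, so n = 4.

4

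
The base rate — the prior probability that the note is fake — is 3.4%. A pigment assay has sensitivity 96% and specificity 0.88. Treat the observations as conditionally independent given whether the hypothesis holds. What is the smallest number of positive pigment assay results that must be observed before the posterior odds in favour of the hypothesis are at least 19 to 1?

4

Prior odds = 0.034/0.966 = 17/483.
False-positive rate = 1 − 0.88 = 0.12; likelihood ratio of a positive = 0.96/0.12 = 8.
Target odds = 19.
Require 8ⁿ ≥ 19 ÷ (17/483) = 9177/17.
8³ = 512 falls short of 9177/17 but 8⁴ = 4096 reaches it, so n = 4.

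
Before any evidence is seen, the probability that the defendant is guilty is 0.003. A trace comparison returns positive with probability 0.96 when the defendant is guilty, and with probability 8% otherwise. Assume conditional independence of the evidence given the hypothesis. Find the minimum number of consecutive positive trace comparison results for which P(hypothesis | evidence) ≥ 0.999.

6

Prior odds: 0.003 ÷ 0.997 = 3/997.
Likelihood ratio of a positive result = 0.96/0.08 = 12.
Target odds: 0.999 ÷ 0.001 = 999.
Need (3/997) × 12ⁿ ≥ 999, i.e. 12ⁿ ≥ 332001.
12⁵ = 248832 falls short of 332001 but 12⁶ = 2985984 reaches it, so n = 6.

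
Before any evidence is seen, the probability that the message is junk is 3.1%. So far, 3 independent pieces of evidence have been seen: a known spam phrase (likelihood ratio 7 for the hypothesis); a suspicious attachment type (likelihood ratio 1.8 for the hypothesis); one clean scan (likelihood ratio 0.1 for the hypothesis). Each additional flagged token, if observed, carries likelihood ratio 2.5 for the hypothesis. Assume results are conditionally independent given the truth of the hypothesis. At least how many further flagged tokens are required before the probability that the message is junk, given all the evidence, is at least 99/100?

9

Prior odds = 0.031/0.969 = 31/969.
Combined Bayes factor of the evidence already in hand = 7 × 1.8 × 0.1 = 1.26.
Odds after that evidence = (31/969) × 1.26 = 651/16150.
Target odds = 0.99/0.01 = 99.
Need 2.5ⁿ ≥ 99 ÷ (651/16150) = 532950/217.
2.5⁸ = 390625/256 falls short of 532950/217 but 2.5⁹ = 1953125/512 reaches it, so n = 9.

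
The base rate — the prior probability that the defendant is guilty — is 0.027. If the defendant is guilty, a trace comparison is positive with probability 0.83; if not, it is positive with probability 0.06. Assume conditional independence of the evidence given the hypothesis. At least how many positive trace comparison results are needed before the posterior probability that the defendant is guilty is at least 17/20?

3

Prior odds = 0.027/0.973 = 27/973.
Likelihood ratio of a positive = 0.83/0.06 = 83/6.
Target odds: 0.85 ÷ 0.15 = 17/3.
Need (27/973) × (83/6)ⁿ ≥ 17/3, i.e. (83/6)ⁿ ≥ 16541/81.
(83/6)² = 6889/36 falls short of 16541/81 but (83/6)³ = 571787/216 reaches it, so n = 3.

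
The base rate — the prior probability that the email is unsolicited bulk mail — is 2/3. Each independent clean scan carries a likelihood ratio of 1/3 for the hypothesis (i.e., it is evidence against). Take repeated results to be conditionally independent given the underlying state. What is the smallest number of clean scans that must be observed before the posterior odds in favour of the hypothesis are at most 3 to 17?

3

Prior odds = (2/3)/(1/3) = 2.
Likelihood ratio per clean scan = 1/3.
Target odds = 3/17.
Need 2 × (1/3)ⁿ ≤ 3/17, i.e. (1/3)ⁿ ≤ 3/34.
(1/3)² = 1/9 is still above 3/34 but (1/3)³ = 1/27 is at or below it, so n = 3.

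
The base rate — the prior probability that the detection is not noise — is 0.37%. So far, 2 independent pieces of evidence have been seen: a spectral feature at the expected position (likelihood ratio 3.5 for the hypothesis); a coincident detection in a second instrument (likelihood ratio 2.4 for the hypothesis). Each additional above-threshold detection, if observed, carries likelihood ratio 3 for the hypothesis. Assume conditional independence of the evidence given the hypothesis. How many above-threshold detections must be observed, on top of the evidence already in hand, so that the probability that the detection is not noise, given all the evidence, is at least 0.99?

Prior odds = 0.0037/0.9963 = 37/9963.
Combined Bayes factor of the evidence already in hand = 3.5 × 2.4 = 8.4.
Odds after that evidence = (37/9963) × 8.4 = 518/16605.
Target odds = 0.99/0.01 = 99.
Need 3ⁿ ≥ 99 ÷ (518/16605) = 1643895/518.
3⁷ = 2187 falls short of 1643895/518 but 3⁸ = 6561 reaches it, so n = 8.

8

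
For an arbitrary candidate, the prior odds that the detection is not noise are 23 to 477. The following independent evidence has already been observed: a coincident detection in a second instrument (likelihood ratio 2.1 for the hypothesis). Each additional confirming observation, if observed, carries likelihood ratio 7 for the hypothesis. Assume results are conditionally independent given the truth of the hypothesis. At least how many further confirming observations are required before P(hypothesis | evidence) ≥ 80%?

Prior odds = 23/477.
Bayes factor of the evidence already in hand = 2.1.
Odds after that evidence = (23/477) × 2.1 = 161/1590.
Target odds = 0.8/0.2 = 4.
Need 7ⁿ ≥ 4 ÷ (161/1590) = 6360/161.
7¹ = 7 falls short of 6360/161 but 7² = 49 reaches it, so n = 2.

2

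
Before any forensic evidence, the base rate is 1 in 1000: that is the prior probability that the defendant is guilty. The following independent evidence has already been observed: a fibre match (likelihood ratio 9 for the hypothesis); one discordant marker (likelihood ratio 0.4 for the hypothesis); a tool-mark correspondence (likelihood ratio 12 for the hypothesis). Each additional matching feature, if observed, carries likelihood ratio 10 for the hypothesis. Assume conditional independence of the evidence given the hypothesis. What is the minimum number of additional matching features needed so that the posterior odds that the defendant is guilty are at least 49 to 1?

4

Prior odds = 0.001/0.999 = 1/999.
Combined Bayes factor of the evidence already in hand = 9 × 0.4 × 12 = 43.2.
Odds after that evidence = (1/999) × 43.2 = 8/185.
Target odds = 49.
Need 10ⁿ ≥ 49 ÷ (8/185) = 1133.125.
10³ = 1000 falls short of 1133.125 but 10⁴ = 10000 reaches it, so n = 4.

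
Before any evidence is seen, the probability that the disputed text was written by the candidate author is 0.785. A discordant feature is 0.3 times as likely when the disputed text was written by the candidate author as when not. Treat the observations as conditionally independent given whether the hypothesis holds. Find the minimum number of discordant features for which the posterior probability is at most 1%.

Prior odds = 0.785/0.215 = 157/43.
Likelihood ratio per discordant feature = 0.3.
Target posterior odds = 0.01/0.99 = 1/99.
Need (157/43) × 0.3ⁿ ≤ 1/99, i.e. 0.3ⁿ ≤ 43/15543.
0.3⁴ = 0.0081 is still above 43/15543 but 0.3⁵ = 243/100000 is at or below it, so n = 5.

5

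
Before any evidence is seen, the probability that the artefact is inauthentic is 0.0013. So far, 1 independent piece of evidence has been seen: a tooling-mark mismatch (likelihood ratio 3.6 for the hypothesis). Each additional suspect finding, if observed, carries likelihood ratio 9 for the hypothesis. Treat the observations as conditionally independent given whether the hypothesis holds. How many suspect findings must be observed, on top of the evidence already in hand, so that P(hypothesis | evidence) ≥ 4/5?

Prior odds = 0.0013/0.9987 = 13/9987.
Bayes factor of the evidence already in hand = 3.6.
Odds after that evidence = (13/9987) × 3.6 = 78/16645.
Target odds = 0.8/0.2 = 4.
Need 9ⁿ ≥ 4 ÷ (78/16645) = 33290/39.
9³ = 729 falls short of 33290/39 but 9⁴ = 6561 reaches it, so n = 4.

4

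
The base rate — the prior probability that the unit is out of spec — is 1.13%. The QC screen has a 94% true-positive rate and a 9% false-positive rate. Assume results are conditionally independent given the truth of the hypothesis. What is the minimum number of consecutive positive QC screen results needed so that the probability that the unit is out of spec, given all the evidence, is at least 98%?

Prior odds: 0.0113 ÷ 0.9887 = 113/9887.
Likelihood ratio of a positive result = 0.94/0.09 = 94/9.
Target posterior odds = 0.98/0.02 = 49.
Require (94/9)ⁿ ≥ 49 ÷ (113/9887) = 484463/113.
(94/9)³ = 830584/729 falls short of 484463/113 but (94/9)⁴ = 78074896/6561 reaches it, so n = 4.

4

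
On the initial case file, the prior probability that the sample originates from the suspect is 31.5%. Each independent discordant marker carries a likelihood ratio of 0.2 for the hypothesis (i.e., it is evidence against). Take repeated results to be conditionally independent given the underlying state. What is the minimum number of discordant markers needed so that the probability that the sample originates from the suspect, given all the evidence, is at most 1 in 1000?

4

Prior odds: 0.315 ÷ 0.685 = 63/137.
Likelihood ratio per discordant marker = 0.2.
Target posterior odds = 0.001/0.999 = 1/999.
Need (63/137) × 0.2ⁿ ≤ 1/999, i.e. 0.2ⁿ ≤ 137/62937.
0.2³ = 0.008 is still above 137/62937 but 0.2⁴ = 0.0016 is at or below it, so n = 4.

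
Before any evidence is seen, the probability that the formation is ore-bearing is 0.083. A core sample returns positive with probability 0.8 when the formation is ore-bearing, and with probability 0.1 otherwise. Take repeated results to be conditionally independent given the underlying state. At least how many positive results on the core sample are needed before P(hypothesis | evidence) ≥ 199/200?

Prior odds = 0.083/0.917 = 83/917.
Likelihood ratio of a positive result = 0.8/0.1 = 8.
Target posterior odds = 0.995/0.005 = 199.
Need (83/917) × 8ⁿ ≥ 199, i.e. 8ⁿ ≥ 182483/83.
8³ = 512 falls short of 182483/83 but 8⁴ = 4096 reaches it, so n = 4.

4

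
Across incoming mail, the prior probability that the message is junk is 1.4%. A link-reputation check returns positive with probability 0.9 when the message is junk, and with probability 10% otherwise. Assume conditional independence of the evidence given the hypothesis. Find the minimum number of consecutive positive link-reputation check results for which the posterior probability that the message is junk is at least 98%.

Prior odds: 0.014 ÷ 0.986 = 7/493.
Likelihood ratio of a positive result = 0.9/0.1 = 9.
Target odds: 0.98 ÷ 0.02 = 49.
Need (7/493) × 9ⁿ ≥ 49, i.e. 9ⁿ ≥ 3451.
9³ = 729 falls short of 3451 but 9⁴ = 6561 reaches it, so n = 4.

4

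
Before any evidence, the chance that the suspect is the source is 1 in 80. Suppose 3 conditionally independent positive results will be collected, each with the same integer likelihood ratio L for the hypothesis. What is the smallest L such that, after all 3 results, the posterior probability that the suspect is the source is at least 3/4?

7

Prior odds = 0.0125/0.9875 = 1/79.
Target odds = 0.75/0.25 = 3.
Need L³ ≥ 3 ÷ (1/79) = 237.
6³ = 216 < 237 ≤ 343 = 7³, so L = 7.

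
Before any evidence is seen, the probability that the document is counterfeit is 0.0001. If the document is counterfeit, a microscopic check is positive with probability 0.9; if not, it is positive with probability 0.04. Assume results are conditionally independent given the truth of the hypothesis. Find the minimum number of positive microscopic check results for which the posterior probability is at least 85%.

4

Prior odds: 0.0001 ÷ 0.9999 = 1/9999.
Likelihood ratio of a positive = 0.9/0.04 = 22.5.
Target odds: 0.85 ÷ 0.15 = 17/3.
Need (1/9999) × 22.5ⁿ ≥ 17/3, i.e. 22.5ⁿ ≥ 56661.
22.5³ = 11390.625 falls short of 56661 but 22.5⁴ = 256289.0625 reaches it, so n = 4.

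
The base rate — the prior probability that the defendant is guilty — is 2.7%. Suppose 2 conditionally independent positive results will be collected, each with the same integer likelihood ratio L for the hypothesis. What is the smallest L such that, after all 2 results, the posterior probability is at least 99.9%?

Prior odds = 0.027/0.973 = 27/973.
Target odds = 0.999/0.001 = 999.
Need L² ≥ 999 ÷ (27/973) = 36001.
189² = 35721 < 36001 ≤ 36100 = 190², so L = 190.

190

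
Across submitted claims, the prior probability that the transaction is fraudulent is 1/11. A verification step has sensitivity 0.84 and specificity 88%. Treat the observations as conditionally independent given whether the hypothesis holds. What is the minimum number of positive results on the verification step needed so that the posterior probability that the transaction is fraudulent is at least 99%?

Prior odds = (1/11)/(10/11) = 0.1.
False-positive rate = 1 − 0.88 = 0.12; likelihood ratio of a positive = 0.84/0.12 = 7.
Target posterior odds = 0.99/0.01 = 99.
Require 7ⁿ ≥ 99 ÷ 0.1 = 990.
7³ = 343 falls short of 990 but 7⁴ = 2401 reaches it, so n = 4.

4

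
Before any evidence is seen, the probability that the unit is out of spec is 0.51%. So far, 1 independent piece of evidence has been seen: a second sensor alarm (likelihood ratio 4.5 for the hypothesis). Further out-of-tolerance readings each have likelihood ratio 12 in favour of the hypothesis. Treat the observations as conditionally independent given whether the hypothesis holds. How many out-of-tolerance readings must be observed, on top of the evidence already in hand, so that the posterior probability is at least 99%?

4

Prior odds = 0.0051/0.9949 = 51/9949.
Bayes factor of the evidence already in hand = 4.5.
Odds after that evidence = (51/9949) × 4.5 = 459/19898.
Target odds = 0.99/0.01 = 99.
Need 12ⁿ ≥ 99 ÷ (459/19898) = 218878/51.
12³ = 1728 falls short of 218878/51 but 12⁴ = 20736 reaches it, so n = 4.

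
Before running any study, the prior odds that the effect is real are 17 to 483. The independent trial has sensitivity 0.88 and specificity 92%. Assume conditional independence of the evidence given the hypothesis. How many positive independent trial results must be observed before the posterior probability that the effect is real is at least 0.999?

Prior odds = 17/483.
False-positive rate = 1 − 0.92 = 0.08; likelihood ratio of a positive = 0.88/0.08 = 11.
Target posterior odds = 0.999/0.001 = 999.
Need (17/483) × 11ⁿ ≥ 999, i.e. 11ⁿ ≥ 482517/17.
11⁴ = 14641 falls short of 482517/17 but 11⁵ = 161051 reaches it, so n = 5.

5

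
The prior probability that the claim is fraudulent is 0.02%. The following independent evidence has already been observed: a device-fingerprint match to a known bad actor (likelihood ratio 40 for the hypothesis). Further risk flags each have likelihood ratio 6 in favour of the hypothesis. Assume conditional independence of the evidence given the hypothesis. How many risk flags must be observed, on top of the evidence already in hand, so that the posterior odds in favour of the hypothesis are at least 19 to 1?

5

Prior odds = 0.0002/0.9998 = 1/4999.
Bayes factor of the evidence already in hand = 40.
Odds after that evidence = (1/4999) × 40 = 40/4999.
Target odds = 19.
Need 6ⁿ ≥ 19 ÷ (40/4999) = 2374.525.
6⁴ = 1296 falls short of 2374.525 but 6⁵ = 7776 reaches it, so n = 5.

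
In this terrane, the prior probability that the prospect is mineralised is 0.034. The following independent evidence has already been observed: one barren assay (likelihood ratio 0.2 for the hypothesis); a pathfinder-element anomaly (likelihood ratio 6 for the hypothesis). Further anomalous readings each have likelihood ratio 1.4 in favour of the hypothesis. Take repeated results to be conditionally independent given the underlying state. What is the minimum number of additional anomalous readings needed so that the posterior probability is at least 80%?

14

Prior odds = 0.034/0.966 = 17/483.
Combined Bayes factor of the evidence already in hand = 0.2 × 6 = 1.2.
Odds after that evidence = (17/483) × 1.2 = 34/805.
Target odds = 0.8/0.2 = 4.
Need 1.4ⁿ ≥ 4 ÷ (34/805) = 1610/17.
1.4¹³ ≈79.3715 falls short of 1610/17 but 1.4¹⁴ ≈111.12 reaches it, so n = 14.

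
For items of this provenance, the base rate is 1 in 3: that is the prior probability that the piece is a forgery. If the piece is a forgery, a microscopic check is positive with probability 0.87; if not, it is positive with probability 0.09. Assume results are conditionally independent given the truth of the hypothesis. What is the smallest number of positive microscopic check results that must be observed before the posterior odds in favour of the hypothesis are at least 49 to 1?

Prior odds: (1/3) ÷ (2/3) = 0.5.
Likelihood ratio of a positive = 0.87/0.09 = 29/3.
Target odds = 49.
Need 0.5 × (29/3)ⁿ ≥ 49, i.e. (29/3)ⁿ ≥ 98.
(29/3)² = 841/9 falls short of 98 but (29/3)³ = 24389/27 reaches it, so n = 3.

3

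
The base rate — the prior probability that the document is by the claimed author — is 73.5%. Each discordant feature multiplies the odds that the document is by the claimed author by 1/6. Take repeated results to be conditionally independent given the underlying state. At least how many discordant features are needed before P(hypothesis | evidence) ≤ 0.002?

5

Prior odds = 0.735/0.265 = 147/53.
Likelihood ratio per discordant feature = 1/6.
Target posterior odds = 0.002/0.998 = 1/499.
Need (147/53) × (1/6)ⁿ ≤ 1/499, i.e. (1/6)ⁿ ≤ 53/73353.
(1/6)⁴ = 1/1296 is still above 53/73353 but (1/6)⁵ = 1/7776 is at or below it, so n = 5.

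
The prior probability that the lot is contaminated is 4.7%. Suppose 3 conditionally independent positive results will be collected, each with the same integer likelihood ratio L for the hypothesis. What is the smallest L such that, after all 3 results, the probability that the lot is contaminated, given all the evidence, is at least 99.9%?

28

Prior odds = 0.047/0.953 = 47/953.
Target odds = 0.999/0.001 = 999.
Need L³ ≥ 999 ÷ (47/953) = 952047/47.
27³ = 19683 < 952047/47 ≤ 21952 = 28³, so L = 28.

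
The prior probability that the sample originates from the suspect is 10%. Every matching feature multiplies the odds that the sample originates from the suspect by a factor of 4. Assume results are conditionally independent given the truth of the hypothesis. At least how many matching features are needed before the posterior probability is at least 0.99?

Prior odds = 0.1/0.9 = 1/9.
Likelihood ratio per matching feature = 4.
Target posterior odds = 0.99/0.01 = 99.
Require 4ⁿ ≥ 99 ÷ (1/9) = 891.
4⁴ = 256 falls short of 891 but 4⁵ = 1024 reaches it, so n = 5.

5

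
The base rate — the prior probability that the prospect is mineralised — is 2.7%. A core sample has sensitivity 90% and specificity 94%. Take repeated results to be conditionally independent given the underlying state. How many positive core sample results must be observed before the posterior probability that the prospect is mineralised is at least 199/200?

4

Prior odds = 0.027/0.973 = 27/973.
False-positive rate = 1 − 0.94 = 0.06; likelihood ratio of a positive = 0.9/0.06 = 15.
Target odds: 0.995 ÷ 0.005 = 199.
Require 15ⁿ ≥ 199 ÷ (27/973) = 193627/27.
15³ = 3375 falls short of 193627/27 but 15⁴ = 50625 reaches it, so n = 4.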